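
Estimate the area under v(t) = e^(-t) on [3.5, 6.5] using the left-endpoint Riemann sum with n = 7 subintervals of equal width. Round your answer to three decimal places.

Δt = (6.5 − 3.5)/7 = 3/7.
Left endpoints: 3.5, 55/14, 61/14, 67/14, 73/14, 79/14, 85/14.
v(3.5) ≈ 0.030, v(55/14) ≈ 0.020, v(61/14) ≈ 0.013, v(67/14) ≈ 0.008, v(73/14) ≈ 0.005, v(79/14) ≈ 0.004, v(85/14) ≈ 0.002.
Sum = Δt · [v(3.5) + v(55/14) + v(61/14) + ...].
Sum ≈ 0.035.

0.035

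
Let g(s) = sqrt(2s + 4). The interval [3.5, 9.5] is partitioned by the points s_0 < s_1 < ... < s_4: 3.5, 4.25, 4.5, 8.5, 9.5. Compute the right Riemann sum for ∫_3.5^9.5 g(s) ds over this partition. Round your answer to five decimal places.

Subinterval widths: 0.75, 0.25, 4, 1.
Right endpoints: 4.25, 4.5, 8.5, 9.5.
g(4.25) ≈ 3.53553, g(4.5) ≈ 3.60555, g(8.5) ≈ 4.58258, g(9.5) ≈ 4.79583.
Sum = Σ Δs_i · g(s_i).
Sum ≈ 26.67917.

26.67917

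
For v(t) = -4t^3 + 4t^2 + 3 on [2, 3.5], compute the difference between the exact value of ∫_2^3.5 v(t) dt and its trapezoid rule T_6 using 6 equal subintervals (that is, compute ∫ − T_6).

Exact integral: ∫_2^3.5 v(t) dt = -83.0625.
T_6 = -83.515625.
Error = -83.0625 − (-83.515625) = 0.453125.

0.453125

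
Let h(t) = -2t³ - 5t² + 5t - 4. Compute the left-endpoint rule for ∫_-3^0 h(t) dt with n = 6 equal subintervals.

-40

Δt = (0 − (-3))/6 = 0.5.
Left endpoints: -3, -2.5, -2, -1.5, -1, -0.5.
h(-3) = -10, h(-2.5) = -16.5, h(-2) = -18, h(-1.5) = -16, h(-1) = -12, h(-0.5) = -7.5.
Sum = Δt · [h(-3) + h(-2.5) + h(-2) + ...].
Sum = -40.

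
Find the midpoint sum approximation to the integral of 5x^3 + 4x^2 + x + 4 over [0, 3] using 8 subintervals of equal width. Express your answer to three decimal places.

Δx = (3 − 0)/8 = 0.375.
Midpoints: 0.1875, 0.5625, 0.9375, 1.3125, 1.6875, 2.0625, 2.4375, 2.8125.
f(0.1875) = 17863/4096, f(0.5625) = 27517/4096, f(0.9375) = 51499/4096, f(1.3125) = 96289/4096, f(1.6875) = 168367/4096, f(2.0625) = 274213/4096, f(2.4375) = 420307/4096, f(2.8125) = 613129/4096.
Sum = Δx · [f(0.1875) + f(0.5625) + f(0.9375) + ...].
Sum ≈ 152.818.

152.818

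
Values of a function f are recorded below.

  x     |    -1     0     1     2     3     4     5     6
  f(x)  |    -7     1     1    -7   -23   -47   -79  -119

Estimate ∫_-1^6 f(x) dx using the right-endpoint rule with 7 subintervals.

-273

Δx = 1.
Sum = 1·[1 + 1 + (-7) + (-23) + (-47) + (-79) + (-119)] = -273.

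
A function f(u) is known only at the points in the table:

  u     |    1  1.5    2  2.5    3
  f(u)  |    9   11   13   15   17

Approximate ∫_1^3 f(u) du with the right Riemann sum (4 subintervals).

28

Δu = 0.5.
Sum = 0.5·[11 + 13 + 15 + 17] = 28.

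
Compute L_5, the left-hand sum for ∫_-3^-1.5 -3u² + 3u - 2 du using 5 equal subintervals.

Δu = (-1.5 − (-3))/5 = 0.3.
Left endpoints: -3, -2.7, -2.4, -2.1, -1.8.
f(-3) = -38, f(-2.7) = -31.97, f(-2.4) = -26.48, f(-2.1) = -21.53, f(-1.8) = -17.12.
Sum = Δu · [f(-3) + f(-2.7) + f(-2.4) + f(-2.1) + f(-1.8)].
Sum = -40.53.

-40.53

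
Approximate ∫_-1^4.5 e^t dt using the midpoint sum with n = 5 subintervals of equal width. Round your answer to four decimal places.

Δt = (4.5 − (-1))/5 = 1.1.
Midpoints: -0.45, 0.65, 1.75, 2.85, 3.95.
f(-0.45) ≈ 0.6376, f(0.65) ≈ 1.9155, f(1.75) ≈ 5.7546, f(2.85) ≈ 17.2878, f(3.95) ≈ 51.9354.
Sum = Δt · [f(-0.45) + f(0.65) + f(1.75) + f(2.85) + f(3.95)].
Sum ≈ 85.2840.

85.2840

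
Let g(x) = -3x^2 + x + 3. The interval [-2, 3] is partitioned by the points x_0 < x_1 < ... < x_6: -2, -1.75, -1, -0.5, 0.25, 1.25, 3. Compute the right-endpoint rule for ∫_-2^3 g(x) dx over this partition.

Subinterval widths: 0.25, 0.75, 0.5, 0.75, 1, 1.75.
Right endpoints: -1.75, -1, -0.5, 0.25, 1.25, 3.
g(-1.75) = -7.9375, g(-1) = -1, g(-0.5) = 1.75, g(0.25) = 3.0625, g(1.25) = -0.4375, g(3) = -21.
Sum = Σ Δx_i · g(x_i).
Sum = -36.75.

-36.75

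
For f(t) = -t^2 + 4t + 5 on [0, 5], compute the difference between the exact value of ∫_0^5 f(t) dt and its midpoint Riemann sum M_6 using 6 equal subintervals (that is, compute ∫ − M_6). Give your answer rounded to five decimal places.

-0.28935

Exact integral: ∫_0^5 f(t) dt ≈ 33.3333333.
M_6 ≈ 33.6226852.
Error ≈ 33.3333333 − 33.6226852 ≈ -0.28935.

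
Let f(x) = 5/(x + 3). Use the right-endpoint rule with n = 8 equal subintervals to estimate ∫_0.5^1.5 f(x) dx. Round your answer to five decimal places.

1.23694

Δx = (1.5 − 0.5)/8 = 0.125.
Right endpoints: 0.625, 0.75, 0.875, 1, 1.125, 1.25, 1.375, 1.5.
f(0.625) = 40/29, f(0.75) = 4/3, f(0.875) = 40/31, f(1) = 1.25, f(1.125) = 40/33, f(1.25) = 20/17, f(1.375) = 8/7, f(1.5) = 10/9.
Sum = Δx · [f(0.625) + f(0.75) + f(0.875) + ...].
Sum ≈ 1.23694.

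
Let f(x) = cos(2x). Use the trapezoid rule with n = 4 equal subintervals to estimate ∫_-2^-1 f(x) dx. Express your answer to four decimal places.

-0.8156

Δx = (-1 − (-2))/4 = 0.25.
f(-2) ≈ -0.6536, f(-1.75) ≈ -0.9365, f(-1.5) ≈ -0.9900, f(-1.25) ≈ -0.8011, f(-1) ≈ -0.4161.
T_4 = (Δx/2)·[f(x_0) + 2f(x_1) + 2f(x_2) + 2f(x_3) + f(x_4)].
Sum ≈ -0.8156.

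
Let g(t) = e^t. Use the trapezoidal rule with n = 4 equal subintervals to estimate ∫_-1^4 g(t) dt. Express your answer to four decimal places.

Δt = (4 − (-1))/4 = 1.25.
g(-1) ≈ 0.3679, g(0.25) ≈ 1.2840, g(1.5) ≈ 4.4817, g(2.75) ≈ 15.6426, g(4) ≈ 54.5982.
T_4 = (Δt/2)·[g(t_0) + 2g(t_1) + 2g(t_2) + 2g(t_3) + g(t_4)].
Sum ≈ 61.1142.

61.1142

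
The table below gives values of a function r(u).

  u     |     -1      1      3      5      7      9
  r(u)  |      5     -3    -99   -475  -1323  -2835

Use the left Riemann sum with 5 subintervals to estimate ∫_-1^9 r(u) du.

Δu = 2.
Sum = 2·[5 + (-3) + (-99) + (-475) + (-1323)] = -3790.

-3790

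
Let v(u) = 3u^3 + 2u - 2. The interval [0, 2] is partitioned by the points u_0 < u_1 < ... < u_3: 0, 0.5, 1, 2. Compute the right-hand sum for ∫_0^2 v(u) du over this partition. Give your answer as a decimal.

27.1875

Subinterval widths: 0.5, 0.5, 1.
Right endpoints: 0.5, 1, 2.
v(0.5) = -0.625, v(1) = 3, v(2) = 26.
Sum = Σ Δu_i · v(u_i).
Sum = 27.1875.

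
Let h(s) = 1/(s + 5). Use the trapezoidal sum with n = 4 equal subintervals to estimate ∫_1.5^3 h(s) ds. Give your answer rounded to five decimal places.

Δs = (3 − 1.5)/4 = 0.375.
h(1.5) = 2/13, h(1.875) = 8/55, h(2.25) = 4/29, h(2.625) = 8/61, h(3) = 0.125.
T_4 = (Δs/2)·[h(s_0) + 2h(s_1) + 2h(s_2) + 2h(s_3) + h(s_4)].
Sum ≈ 0.20773.

0.20773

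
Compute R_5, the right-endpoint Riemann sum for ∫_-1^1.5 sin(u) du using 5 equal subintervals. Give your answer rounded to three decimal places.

Δu = (1.5 − (-1))/5 = 0.5.
Right endpoints: -0.5, 0, 0.5, 1, 1.5.
f(-0.5) ≈ -0.479, f(0) ≈ 0.000, f(0.5) ≈ 0.479, f(1) ≈ 0.841, f(1.5) ≈ 0.997.
Sum = Δu · [f(-0.5) + f(0) + f(0.5) + f(1) + f(1.5)].
Sum ≈ 0.919.

0.919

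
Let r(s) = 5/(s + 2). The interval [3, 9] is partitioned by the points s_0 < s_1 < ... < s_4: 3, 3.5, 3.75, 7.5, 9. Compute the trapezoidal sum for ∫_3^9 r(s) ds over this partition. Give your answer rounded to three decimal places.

4.053

Subinterval widths: 0.5, 0.25, 3.75, 1.5.
r(3) = 1, r(3.5) = 10/11, r(3.75) = 20/23, r(7.5) = 10/19, r(9) = 5/11.
On each subinterval the trapezoid contributes (Δs_i/2)·[r(s_{i-1}) + r(s_i)].
Sum ≈ 4.053.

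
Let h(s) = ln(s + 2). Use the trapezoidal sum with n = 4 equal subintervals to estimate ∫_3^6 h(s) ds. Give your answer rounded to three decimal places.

Δs = (6 − 3)/4 = 0.75.
h(3) ≈ 1.609, h(3.75) ≈ 1.749, h(4.5) ≈ 1.872, h(5.25) ≈ 1.981, h(6) ≈ 2.079.
T_4 = (Δs/2)·[h(s_0) + 2h(s_1) + 2h(s_2) + 2h(s_3) + h(s_4)].
Sum ≈ 5.585.

5.585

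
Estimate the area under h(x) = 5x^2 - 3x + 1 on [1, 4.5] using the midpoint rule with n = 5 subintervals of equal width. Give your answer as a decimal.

Δx = (4.5 − 1)/5 = 0.7.
Midpoints: 1.35, 2.05, 2.75, 3.45, 4.15.
h(1.35) = 6.0625, h(2.05) = 15.8625, h(2.75) = 30.5625, h(3.45) = 50.1625, h(4.15) = 74.6625.
Sum = Δx · [h(1.35) + h(2.05) + h(2.75) + h(3.45) + h(4.15)].
Sum = 124.11875.

124.11875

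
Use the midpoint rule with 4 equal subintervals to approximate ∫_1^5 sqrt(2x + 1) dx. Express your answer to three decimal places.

10.440

Δx = (5 − 1)/4 = 1.
Midpoints: 1.5, 2.5, 3.5, 4.5.
f(1.5) ≈ 2.000, f(2.5) ≈ 2.449, f(3.5) ≈ 2.828, f(4.5) ≈ 3.162.
Sum = Δx · [f(1.5) + f(2.5) + f(3.5) + f(4.5)].
Sum ≈ 10.440.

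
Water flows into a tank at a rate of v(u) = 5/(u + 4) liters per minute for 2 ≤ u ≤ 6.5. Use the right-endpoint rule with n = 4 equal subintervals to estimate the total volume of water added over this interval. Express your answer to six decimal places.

Δu = (6.5 − 2)/4 = 1.125.
Right endpoints: 3.125, 4.25, 5.375, 6.5.
v(3.125) = 40/57, v(4.25) = 20/33, v(5.375) = 8/15, v(6.5) = 10/21.
Sum = Δu · [v(3.125) + v(4.25) + v(5.375) + v(6.5)].
Sum ≈ 2.607006.

2.607006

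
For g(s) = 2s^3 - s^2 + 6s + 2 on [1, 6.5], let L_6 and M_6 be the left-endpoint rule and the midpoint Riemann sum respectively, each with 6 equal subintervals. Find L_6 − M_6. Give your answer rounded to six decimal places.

-222.200955

L_6 ≈ 705.09172454.
M_6 ≈ 927.29267940.
L_6 − M_6 ≈ -222.200955.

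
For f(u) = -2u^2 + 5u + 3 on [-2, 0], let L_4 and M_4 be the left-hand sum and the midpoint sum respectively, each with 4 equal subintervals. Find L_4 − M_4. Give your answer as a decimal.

-4.75

L_4 = -14.
M_4 = -9.25.
L_4 − M_4 = -4.75.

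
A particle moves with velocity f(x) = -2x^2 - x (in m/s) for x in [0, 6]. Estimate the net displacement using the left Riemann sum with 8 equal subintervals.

Δx = (6 − 0)/8 = 0.75.
Left endpoints: 0, 0.75, 1.5, 2.25, 3, 3.75, 4.5, 5.25.
f(0) = 0, f(0.75) = -1.875, f(1.5) = -6, f(2.25) = -12.375, f(3) = -21, f(3.75) = -31.875, f(4.5) = -45, f(5.25) = -60.375.
Sum = Δx · [f(0) + f(0.75) + f(1.5) + ...].
Sum = -133.875.

-133.875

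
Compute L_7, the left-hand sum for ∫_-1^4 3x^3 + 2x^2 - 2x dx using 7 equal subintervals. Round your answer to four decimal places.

149.3878

Δx = (4 − (-1))/7 = 5/7.
Left endpoints: -1, -2/7, 3/7, 8/7, 13/7, 18/7, 23/7.
f(-1) = 1, f(-2/7) = 228/343, f(3/7) = -87/343, f(8/7) = 1648/343, f(13/7) = 7683/343, f(18/7) = 20268/343, f(23/7) = 41653/343.
Sum = Δx · [f(-1) + f(-2/7) + f(3/7) + ...].
Sum ≈ 149.3878.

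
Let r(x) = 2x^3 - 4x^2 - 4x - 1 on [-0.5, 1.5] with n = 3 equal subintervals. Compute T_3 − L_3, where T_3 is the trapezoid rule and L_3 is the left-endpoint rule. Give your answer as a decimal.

T_3 ≈ -8.314815.
L_3 ≈ -5.314815.
T_3 − L_3 = -3.

-3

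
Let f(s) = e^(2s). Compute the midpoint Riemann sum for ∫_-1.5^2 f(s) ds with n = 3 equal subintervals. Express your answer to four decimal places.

21.9457

Δs = (2 − (-1.5))/3 = 7/6.
Midpoints: -11/12, 0.25, 17/12.
f(-11/12) ≈ 0.1599, f(0.25) ≈ 1.6487, f(17/12) ≈ 17.0020.
Sum = Δs · [f(-11/12) + f(0.25) + f(17/12)].
Sum ≈ 21.9457.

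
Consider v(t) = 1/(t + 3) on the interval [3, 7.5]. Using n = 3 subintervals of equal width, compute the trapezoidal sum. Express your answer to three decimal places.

Δt = (7.5 − 3)/3 = 1.5.
v(3) = 1/6, v(4.5) = 2/15, v(6) = 1/9, v(7.5) = 2/21.
T_3 = (Δt/2)·[v(t_0) + 2v(t_1) + 2v(t_2) + v(t_3)].
Sum ≈ 0.563.

0.563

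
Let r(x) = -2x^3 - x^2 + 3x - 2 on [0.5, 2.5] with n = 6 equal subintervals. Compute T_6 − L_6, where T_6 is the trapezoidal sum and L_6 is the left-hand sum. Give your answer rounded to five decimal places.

-5.16667

T_6 ≈ -20.0370370.
L_6 ≈ -14.8703704.
T_6 − L_6 ≈ -5.16667.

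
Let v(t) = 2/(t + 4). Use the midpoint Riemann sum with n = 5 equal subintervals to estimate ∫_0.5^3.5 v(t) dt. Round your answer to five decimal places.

Δt = (3.5 − 0.5)/5 = 0.6.
Midpoints: 0.8, 1.4, 2, 2.6, 3.2.
v(0.8) = 5/12, v(1.4) = 10/27, v(2) = 1/3, v(2.6) = 10/33, v(3.2) = 5/18.
Sum = Δt · [v(0.8) + v(1.4) + v(2) + v(2.6) + v(3.2)].
Sum ≈ 1.02071.

1.02071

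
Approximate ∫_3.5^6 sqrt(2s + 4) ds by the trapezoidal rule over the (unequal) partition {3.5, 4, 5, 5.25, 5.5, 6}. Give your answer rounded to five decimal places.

Subinterval widths: 0.5, 1, 0.25, 0.25, 0.5.
f(3.5) ≈ 3.31662, f(4) ≈ 3.46410, f(5) ≈ 3.74166, f(5.25) ≈ 3.80789, f(5.5) ≈ 3.87298, f(6) ≈ 4.00000.
On each subinterval the trapezoid contributes (Δs_i/2)·[f(s_{i-1}) + f(s_i)].
Sum ≈ 9.17011.

9.17011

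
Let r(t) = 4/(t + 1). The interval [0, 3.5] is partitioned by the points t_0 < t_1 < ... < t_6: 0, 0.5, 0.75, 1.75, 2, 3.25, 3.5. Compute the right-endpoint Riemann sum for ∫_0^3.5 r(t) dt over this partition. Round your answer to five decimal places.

Subinterval widths: 0.5, 0.25, 1, 0.25, 1.25, 0.25.
Right endpoints: 0.5, 0.75, 1.75, 2, 3.25, 3.5.
r(0.5) = 8/3, r(0.75) = 16/7, r(1.75) = 16/11, r(2) = 4/3, r(3.25) = 16/17, r(3.5) = 8/9.
Sum = Σ Δt_i · r(t_i).
Sum ≈ 5.09133.

5.09133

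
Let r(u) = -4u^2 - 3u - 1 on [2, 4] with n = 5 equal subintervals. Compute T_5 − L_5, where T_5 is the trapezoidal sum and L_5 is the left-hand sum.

-10.8

T_5 = -94.88.
L_5 = -84.08.
T_5 − L_5 = -10.8.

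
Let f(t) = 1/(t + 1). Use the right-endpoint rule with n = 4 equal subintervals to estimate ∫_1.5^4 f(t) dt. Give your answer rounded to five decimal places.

0.63452

Δt = (4 − 1.5)/4 = 0.625.
Right endpoints: 2.125, 2.75, 3.375, 4.
f(2.125) = 0.32, f(2.75) = 4/15, f(3.375) = 8/35, f(4) = 0.2.
Sum = Δt · [f(2.125) + f(2.75) + f(3.375) + f(4)].
Sum ≈ 0.63452.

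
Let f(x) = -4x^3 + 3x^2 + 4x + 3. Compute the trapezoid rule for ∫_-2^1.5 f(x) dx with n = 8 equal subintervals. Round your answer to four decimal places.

29.9824

Δx = (1.5 − (-2))/8 = 0.4375.
f(-2) = 39, f(-1.5625) = 19797/1024, f(-1.125) = 7.9921875, f(-0.6875) = 3039/1024, f(-0.25) = 2.25, f(0.1875) = 3921/1024, f(0.625) = 5.6953125, f(1.0625) = 5979/1024, f(1.5) = 2.25.
T_8 = (Δx/2)·[f(x_0) + 2f(x_1) + ... + 2f(x_{7}) + f(x_8)].
Sum ≈ 29.9824.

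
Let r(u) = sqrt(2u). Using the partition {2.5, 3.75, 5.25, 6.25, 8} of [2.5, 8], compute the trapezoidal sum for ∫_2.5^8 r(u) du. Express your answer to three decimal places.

Subinterval widths: 1.25, 1.5, 1, 1.75.
r(2.5) ≈ 2.236, r(3.75) ≈ 2.739, r(5.25) ≈ 3.240, r(6.25) ≈ 3.536, r(8) ≈ 4.000.
On each subinterval the trapezoid contributes (Δu_i/2)·[r(u_{i-1}) + r(u_i)].
Sum ≈ 17.575.

17.575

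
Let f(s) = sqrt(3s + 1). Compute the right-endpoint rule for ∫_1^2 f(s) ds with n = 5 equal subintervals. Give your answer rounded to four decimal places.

2.4018

Δs = (2 − 1)/5 = 0.2.
Right endpoints: 1.2, 1.4, 1.6, 1.8, 2.
f(1.2) ≈ 2.1448, f(1.4) ≈ 2.2804, f(1.6) ≈ 2.4083, f(1.8) ≈ 2.5298, f(2) ≈ 2.6458.
Sum = Δs · [f(1.2) + f(1.4) + f(1.6) + f(1.8) + f(2)].
Sum ≈ 2.4018.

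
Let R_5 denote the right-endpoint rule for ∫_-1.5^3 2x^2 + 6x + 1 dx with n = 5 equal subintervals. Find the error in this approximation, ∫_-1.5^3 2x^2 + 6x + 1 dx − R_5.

-19.44

Exact integral: ∫_-1.5^3 f(x) dx = 45.
R_5 = 64.44.
Error = 45 − 64.44 = -19.44.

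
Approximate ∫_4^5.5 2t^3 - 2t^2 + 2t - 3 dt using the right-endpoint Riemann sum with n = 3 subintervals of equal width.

317.5

Δt = (5.5 − 4)/3 = 0.5.
Right endpoints: 4.5, 5, 5.5.
f(4.5) = 147.75, f(5) = 207, f(5.5) = 280.25.
Sum = Δt · [f(4.5) + f(5) + f(5.5)].
Sum = 317.5.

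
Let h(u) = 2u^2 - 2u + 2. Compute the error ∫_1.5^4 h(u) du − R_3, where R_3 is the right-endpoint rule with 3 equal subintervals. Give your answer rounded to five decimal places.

-9.95370

Exact integral: ∫_1.5^4 h(u) du ≈ 31.6666667.
R_3 ≈ 41.6203704.
Error ≈ 31.6666667 − 41.6203704 ≈ -9.95370.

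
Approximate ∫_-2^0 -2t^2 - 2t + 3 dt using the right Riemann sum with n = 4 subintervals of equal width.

5.5

Δt = (0 − (-2))/4 = 0.5.
Right endpoints: -1.5, -1, -0.5, 0.
f(-1.5) = 1.5, f(-1) = 3, f(-0.5) = 3.5, f(0) = 3.
Sum = Δt · [f(-1.5) + f(-1) + f(-0.5) + f(0)].
Sum = 5.5.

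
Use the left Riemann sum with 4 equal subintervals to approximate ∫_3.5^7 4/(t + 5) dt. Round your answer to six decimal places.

1.441168

Δt = (7 − 3.5)/4 = 0.875.
Left endpoints: 3.5, 4.375, 5.25, 6.125.
f(3.5) = 8/17, f(4.375) = 32/75, f(5.25) = 16/41, f(6.125) = 32/89.
Sum = Δt · [f(3.5) + f(4.375) + f(5.25) + f(6.125)].
Sum ≈ 1.441168.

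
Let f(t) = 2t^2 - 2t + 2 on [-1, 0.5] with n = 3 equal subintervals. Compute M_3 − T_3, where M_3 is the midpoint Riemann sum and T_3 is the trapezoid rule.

-0.1875

M_3 = 4.4375.
T_3 = 4.625.
M_3 − T_3 = -0.1875.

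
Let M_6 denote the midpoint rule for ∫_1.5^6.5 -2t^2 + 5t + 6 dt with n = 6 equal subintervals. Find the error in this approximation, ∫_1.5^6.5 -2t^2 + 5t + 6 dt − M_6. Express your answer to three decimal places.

Exact integral: ∫_1.5^6.5 f(t) dt ≈ -50.83333.
M_6 ≈ -50.25463.
Error ≈ -50.83333 − (-50.25463) ≈ -0.579.

-0.579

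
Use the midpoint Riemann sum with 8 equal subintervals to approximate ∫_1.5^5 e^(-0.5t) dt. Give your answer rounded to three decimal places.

Δt = (5 − 1.5)/8 = 0.4375.
Midpoints: 1.71875, 2.15625, 2.59375, 3.03125, 3.46875, 3.90625, 4.34375, 4.78125.
f(1.71875) ≈ 0.423, f(2.15625) ≈ 0.340, f(2.59375) ≈ 0.273, f(3.03125) ≈ 0.220, f(3.46875) ≈ 0.177, f(3.90625) ≈ 0.142, f(4.34375) ≈ 0.114, f(4.78125) ≈ 0.092.
Sum = Δt · [f(1.71875) + f(2.15625) + f(2.59375) + ...].
Sum ≈ 0.779.

0.779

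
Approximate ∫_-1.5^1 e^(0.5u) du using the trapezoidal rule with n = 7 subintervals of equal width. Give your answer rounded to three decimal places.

Δu = (1 − (-1.5))/7 = 5/14.
f(-1.5) ≈ 0.472, f(-8/7) ≈ 0.565, f(-11/14) ≈ 0.675, f(-3/7) ≈ 0.807, f(-1/14) ≈ 0.965, f(2/7) ≈ 1.154, f(9/14) ≈ 1.379, f(1) ≈ 1.649.
T_7 = (Δu/2)·[f(u_0) + 2f(u_1) + ... + 2f(u_{6}) + f(u_7)].
Sum ≈ 2.359.

2.359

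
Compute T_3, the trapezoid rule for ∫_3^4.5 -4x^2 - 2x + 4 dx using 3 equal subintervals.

Δx = (4.5 − 3)/3 = 0.5.
f(3) = -38, f(3.5) = -52, f(4) = -68, f(4.5) = -86.
T_3 = (Δx/2)·[f(x_0) + 2f(x_1) + 2f(x_2) + f(x_3)].
Sum = -91.

-91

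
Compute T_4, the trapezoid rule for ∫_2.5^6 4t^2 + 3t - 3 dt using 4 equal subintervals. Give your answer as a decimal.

303.078125

Δt = (6 − 2.5)/4 = 0.875.
f(2.5) = 29.5, f(3.375) = 52.6875, f(4.25) = 82, f(5.125) = 117.4375, f(6) = 159.
T_4 = (Δt/2)·[f(t_0) + 2f(t_1) + 2f(t_2) + 2f(t_3) + f(t_4)].
Sum = 303.078125.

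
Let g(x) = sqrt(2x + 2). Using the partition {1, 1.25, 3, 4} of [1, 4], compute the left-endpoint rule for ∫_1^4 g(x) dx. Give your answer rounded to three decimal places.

7.041

Subinterval widths: 0.25, 1.75, 1.
Left endpoints: 1, 1.25, 3.
g(1) ≈ 2.000, g(1.25) ≈ 2.121, g(3) ≈ 2.828.
Sum = Σ Δx_i · g(x_i).
Sum ≈ 7.041.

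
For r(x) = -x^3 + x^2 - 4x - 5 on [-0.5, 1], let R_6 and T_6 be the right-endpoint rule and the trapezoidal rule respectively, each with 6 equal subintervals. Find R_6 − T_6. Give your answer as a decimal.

-0.796875

R_6 = -9.65234375.
T_6 = -8.85546875.
R_6 − T_6 = -0.796875.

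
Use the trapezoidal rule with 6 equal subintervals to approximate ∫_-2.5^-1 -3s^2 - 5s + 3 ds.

Δs = (-1 − (-2.5))/6 = 0.25.
f(-2.5) = -3.25, f(-2.25) = -0.9375, f(-2) = 1, f(-1.75) = 2.5625, f(-1.5) = 3.75, f(-1.25) = 4.5625, f(-1) = 5.
T_6 = (Δs/2)·[f(s_0) + 2f(s_1) + ... + 2f(s_{5}) + f(s_6)].
Sum = 2.953125.

2.953125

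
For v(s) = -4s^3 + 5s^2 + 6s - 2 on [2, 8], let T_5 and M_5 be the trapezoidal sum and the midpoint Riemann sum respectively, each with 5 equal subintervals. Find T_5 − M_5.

T_5 = -3151.2.
M_5 = -3032.4.
T_5 − M_5 = -118.8.

-118.8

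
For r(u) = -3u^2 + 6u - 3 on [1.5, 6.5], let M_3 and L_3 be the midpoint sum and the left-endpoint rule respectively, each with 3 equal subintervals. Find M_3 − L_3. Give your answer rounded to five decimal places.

-64.58333

M_3 ≈ -162.7777778.
L_3 ≈ -98.1944444.
M_3 − L_3 ≈ -64.58333.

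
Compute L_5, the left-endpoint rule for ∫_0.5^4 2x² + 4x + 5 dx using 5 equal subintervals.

76.23

Δx = (4 − 0.5)/5 = 0.7.
Left endpoints: 0.5, 1.2, 1.9, 2.6, 3.3.
f(0.5) = 7.5, f(1.2) = 12.68, f(1.9) = 19.82, f(2.6) = 28.92, f(3.3) = 39.98.
Sum = Δx · [f(0.5) + f(1.2) + f(1.9) + f(2.6) + f(3.3)].
Sum = 76.23.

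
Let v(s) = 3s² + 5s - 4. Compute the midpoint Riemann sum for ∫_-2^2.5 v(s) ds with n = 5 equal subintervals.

Δs = (2.5 − (-2))/5 = 0.9.
Midpoints: -1.55, -0.65, 0.25, 1.15, 2.05.
v(-1.55) = -4.5425, v(-0.65) = -5.9825, v(0.25) = -2.5625, v(1.15) = 5.7175, v(2.05) = 18.8575.
Sum = Δs · [v(-1.55) + v(-0.65) + v(0.25) + v(1.15) + v(2.05)].
Sum = 10.33875.

10.33875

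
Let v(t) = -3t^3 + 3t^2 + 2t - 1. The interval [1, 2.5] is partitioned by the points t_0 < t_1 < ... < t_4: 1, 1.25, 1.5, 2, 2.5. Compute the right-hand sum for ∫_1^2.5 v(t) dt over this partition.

-16.82421875

Subinterval widths: 0.25, 0.25, 0.5, 0.5.
Right endpoints: 1.25, 1.5, 2, 2.5.
v(1.25) = 0.328125, v(1.5) = -1.375, v(2) = -9, v(2.5) = -24.125.
Sum = Σ Δt_i · v(t_i).
Sum = -16.82421875.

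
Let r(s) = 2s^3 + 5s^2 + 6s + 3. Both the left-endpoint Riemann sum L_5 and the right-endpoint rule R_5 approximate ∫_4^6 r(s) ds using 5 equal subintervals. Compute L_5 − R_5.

-166.4

L_5 = 758.
R_5 = 924.4.
L_5 − R_5 = -166.4.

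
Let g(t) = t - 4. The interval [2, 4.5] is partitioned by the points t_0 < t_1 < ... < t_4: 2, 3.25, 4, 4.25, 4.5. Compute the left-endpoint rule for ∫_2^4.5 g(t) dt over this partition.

-3

Subinterval widths: 1.25, 0.75, 0.25, 0.25.
Left endpoints: 2, 3.25, 4, 4.25.
g(2) = -2, g(3.25) = -0.75, g(4) = 0, g(4.25) = 0.25.
Sum = Σ Δt_i · g(t_i).
Sum = -3.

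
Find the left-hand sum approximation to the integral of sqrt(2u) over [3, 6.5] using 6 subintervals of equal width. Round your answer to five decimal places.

10.38418

Δu = (6.5 − 3)/6 = 7/12.
Left endpoints: 3, 43/12, 25/6, 4.75, 16/3, 71/12.
f(3) ≈ 2.44949, f(43/12) ≈ 2.67706, f(25/6) ≈ 2.88675, f(4.75) ≈ 3.08221, f(16/3) ≈ 3.26599, f(71/12) ≈ 3.43996.
Sum = Δu · [f(3) + f(43/12) + f(25/6) + ...].
Sum ≈ 10.38418.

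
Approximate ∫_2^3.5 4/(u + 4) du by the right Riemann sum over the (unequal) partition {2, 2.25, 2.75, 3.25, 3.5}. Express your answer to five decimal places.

Subinterval widths: 0.25, 0.5, 0.5, 0.25.
Right endpoints: 2.25, 2.75, 3.25, 3.5.
f(2.25) = 0.64, f(2.75) = 16/27, f(3.25) = 16/29, f(3.5) = 8/15.
Sum = Σ Δu_i · f(u_i).
Sum ≈ 0.86549.

0.86549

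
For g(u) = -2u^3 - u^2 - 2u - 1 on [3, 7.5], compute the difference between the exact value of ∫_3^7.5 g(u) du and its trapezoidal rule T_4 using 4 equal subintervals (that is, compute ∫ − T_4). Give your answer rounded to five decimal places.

30.84961

Exact integral: ∫_3^7.5 g(u) du = -1724.90625.
T_4 ≈ -1755.7558594.
Error ≈ -1724.90625 − (-1755.7558594) ≈ 30.84961.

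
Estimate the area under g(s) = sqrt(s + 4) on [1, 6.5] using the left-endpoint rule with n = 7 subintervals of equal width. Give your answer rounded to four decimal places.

14.8309

Δs = (6.5 − 1)/7 = 11/14.
Left endpoints: 1, 25/14, 18/7, 47/14, 29/7, 69/14, 40/7.
g(1) ≈ 2.2361, g(25/14) ≈ 2.4054, g(18/7) ≈ 2.5635, g(47/14) ≈ 2.7124, g(29/7) ≈ 2.8536, g(69/14) ≈ 2.9881, g(40/7) ≈ 3.1168.
Sum = Δs · [g(1) + g(25/14) + g(18/7) + ...].
Sum ≈ 14.8309.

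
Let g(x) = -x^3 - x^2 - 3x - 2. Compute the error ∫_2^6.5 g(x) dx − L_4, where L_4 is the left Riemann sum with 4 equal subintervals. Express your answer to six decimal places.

-166.034180

Exact integral: ∫_2^6.5 g(x) dx = -597.515625.
L_4 ≈ -431.48144531.
Error ≈ -597.515625 − (-431.48144531) ≈ -166.034180.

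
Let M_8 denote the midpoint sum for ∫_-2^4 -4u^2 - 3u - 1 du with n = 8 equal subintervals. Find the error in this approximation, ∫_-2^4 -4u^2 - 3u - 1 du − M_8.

-1.125

Exact integral: ∫_-2^4 f(u) du = -120.
M_8 = -118.875.
Error = -120 − (-118.875) = -1.125.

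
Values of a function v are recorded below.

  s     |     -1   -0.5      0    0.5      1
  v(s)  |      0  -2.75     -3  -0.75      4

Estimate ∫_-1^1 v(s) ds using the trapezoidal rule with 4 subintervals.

Δs = 0.5.
T_4 = (0.5/2)·[0 + 2·(-2.75) + 2·(-3) + 2·(-0.75) + 4] = -2.25.

-2.25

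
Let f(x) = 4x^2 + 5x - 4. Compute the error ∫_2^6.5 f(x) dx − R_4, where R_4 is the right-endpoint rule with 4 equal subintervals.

-102.515625

Exact integral: ∫_2^6.5 f(x) dx = 433.125.
R_4 = 535.640625.
Error = 433.125 − 535.640625 = -102.515625.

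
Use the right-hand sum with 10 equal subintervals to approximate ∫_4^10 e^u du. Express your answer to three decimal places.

29218.663

Δu = (10 − 4)/10 = 0.6.
Right endpoints: 4.6, 5.2, 5.8, 6.4, 7, 7.6, 8.2, 8.8, 9.4, 10.
f(4.6) ≈ 99.484, f(5.2) ≈ 181.272, f(5.8) ≈ 330.300, f(6.4) ≈ 601.845, f(7) ≈ 1096.633, f(7.6) ≈ 1998.196, f(8.2) ≈ 3640.950, f(8.8) ≈ 6634.244, f(9.4) ≈ 12088.381, f(10) ≈ 22026.466.
Sum = Δu · [f(4.6) + f(5.2) + f(5.8) + ...].
Sum ≈ 29218.663.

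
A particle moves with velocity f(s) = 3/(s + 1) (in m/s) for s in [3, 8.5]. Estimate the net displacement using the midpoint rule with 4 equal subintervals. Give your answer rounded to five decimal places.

Δs = (8.5 − 3)/4 = 1.375.
Midpoints: 3.6875, 5.0625, 6.4375, 7.8125.
f(3.6875) = 0.64, f(5.0625) = 48/97, f(6.4375) = 48/119, f(7.8125) = 16/47.
Sum = Δs · [f(3.6875) + f(5.0625) + f(6.4375) + f(7.8125)].
Sum ≈ 2.58312.

2.58312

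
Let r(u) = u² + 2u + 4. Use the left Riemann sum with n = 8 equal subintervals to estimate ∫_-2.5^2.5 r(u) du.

27.6171875

Δu = (2.5 − (-2.5))/8 = 0.625.
Left endpoints: -2.5, -1.875, -1.25, -0.625, 0, 0.625, 1.25, 1.875.
r(-2.5) = 5.25, r(-1.875) = 3.765625, r(-1.25) = 3.0625, r(-0.625) = 3.140625, r(0) = 4, r(0.625) = 5.640625, r(1.25) = 8.0625, r(1.875) = 11.265625.
Sum = Δu · [r(-2.5) + r(-1.875) + r(-1.25) + ...].
Sum = 27.6171875.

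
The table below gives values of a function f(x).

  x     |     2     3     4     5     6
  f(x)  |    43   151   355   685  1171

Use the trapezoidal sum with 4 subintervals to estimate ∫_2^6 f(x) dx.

1798

Δx = 1.
T_4 = (1/2)·[43 + 2·151 + 2·355 + 2·685 + 1171] = 1798.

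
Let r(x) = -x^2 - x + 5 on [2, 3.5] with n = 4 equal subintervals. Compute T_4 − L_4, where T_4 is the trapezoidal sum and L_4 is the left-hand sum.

-1.828125

T_4 = -8.28515625.
L_4 = -6.45703125.
T_4 − L_4 = -1.828125.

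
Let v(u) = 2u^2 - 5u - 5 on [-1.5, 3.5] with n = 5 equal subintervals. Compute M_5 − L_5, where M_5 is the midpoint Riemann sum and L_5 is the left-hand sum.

-5

M_5 = -20.
L_5 = -15.
M_5 − L_5 = -5.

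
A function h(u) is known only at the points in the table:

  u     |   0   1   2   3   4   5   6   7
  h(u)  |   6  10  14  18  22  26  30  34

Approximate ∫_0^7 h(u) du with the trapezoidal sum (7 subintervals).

140

Δu = 1.
T_7 = (1/2)·[6 + 2·10 + 2·14 + 2·18 + 2·22 + 2·26 + 2·30 + 34] = 140.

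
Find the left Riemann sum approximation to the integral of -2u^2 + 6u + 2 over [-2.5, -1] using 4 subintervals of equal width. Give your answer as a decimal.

Δu = (-1 − (-2.5))/4 = 0.375.
Left endpoints: -2.5, -2.125, -1.75, -1.375.
f(-2.5) = -25.5, f(-2.125) = -19.78125, f(-1.75) = -14.625, f(-1.375) = -10.03125.
Sum = Δu · [f(-2.5) + f(-2.125) + f(-1.75) + f(-1.375)].
Sum = -26.2265625.

-26.2265625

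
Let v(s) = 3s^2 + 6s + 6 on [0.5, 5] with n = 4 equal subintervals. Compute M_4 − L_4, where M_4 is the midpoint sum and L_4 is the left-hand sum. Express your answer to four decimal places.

52.6816

M_4 ≈ 224.701172.
L_4 = 172.01953125.
M_4 − L_4 ≈ 52.6816.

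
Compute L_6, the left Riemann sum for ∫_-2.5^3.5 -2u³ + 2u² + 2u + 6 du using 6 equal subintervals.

71

Δu = (3.5 − (-2.5))/6 = 1.
Left endpoints: -2.5, -1.5, -0.5, 0.5, 1.5, 2.5.
f(-2.5) = 44.75, f(-1.5) = 14.25, f(-0.5) = 5.75, f(0.5) = 7.25, f(1.5) = 6.75, f(2.5) = -7.75.
Sum = Δu · [f(-2.5) + f(-1.5) + f(-0.5) + ...].
Sum = 71.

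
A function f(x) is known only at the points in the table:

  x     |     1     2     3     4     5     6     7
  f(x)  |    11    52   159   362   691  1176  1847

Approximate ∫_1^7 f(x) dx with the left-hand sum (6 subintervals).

2451

Δx = 1.
Sum = 1·[11 + 52 + 159 + 362 + 691 + 1176] = 2451.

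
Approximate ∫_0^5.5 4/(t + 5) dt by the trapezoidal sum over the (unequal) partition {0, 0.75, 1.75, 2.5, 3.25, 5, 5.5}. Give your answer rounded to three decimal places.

2.979

Subinterval widths: 0.75, 1, 0.75, 0.75, 1.75, 0.5.
f(0) = 0.8, f(0.75) = 16/23, f(1.75) = 16/27, f(2.5) = 8/15, f(3.25) = 16/33, f(5) = 0.4, f(5.5) = 8/21.
On each subinterval the trapezoid contributes (Δt_i/2)·[f(t_{i-1}) + f(t_i)].
Sum ≈ 2.979.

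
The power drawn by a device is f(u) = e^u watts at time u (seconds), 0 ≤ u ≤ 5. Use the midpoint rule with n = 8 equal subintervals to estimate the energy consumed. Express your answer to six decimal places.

145.040913

Δu = (5 − 0)/8 = 0.625.
Midpoints: 0.3125, 0.9375, 1.5625, 2.1875, 2.8125, 3.4375, 4.0625, 4.6875.
f(0.3125) ≈ 1.366838, f(0.9375) ≈ 2.553589, f(1.5625) ≈ 4.770733, f(2.1875) ≈ 8.912903, f(2.8125) ≈ 16.651495, f(3.4375) ≈ 31.109088, f(4.0625) ≈ 58.119428, f(4.6875) ≈ 108.581387.
Sum = Δu · [f(0.3125) + f(0.9375) + f(1.5625) + ...].
Sum ≈ 145.040913.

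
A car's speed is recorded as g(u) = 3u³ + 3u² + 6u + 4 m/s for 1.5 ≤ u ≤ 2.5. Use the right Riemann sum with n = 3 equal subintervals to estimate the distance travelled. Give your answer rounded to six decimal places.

Δu = (2.5 − 1.5)/3 = 1/3.
Right endpoints: 11/6, 13/6, 2.5.
g(11/6) = 3137/72, g(13/6) = 4435/72, g(2.5) = 84.625.
Sum = Δu · [g(11/6) + g(13/6) + g(2.5)].
Sum ≈ 63.263889.

63.263889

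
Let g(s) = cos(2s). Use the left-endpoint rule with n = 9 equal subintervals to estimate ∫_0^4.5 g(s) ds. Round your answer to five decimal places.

0.66638

Δs = (4.5 − 0)/9 = 0.5.
Left endpoints: 0, 0.5, 1, 1.5, 2, 2.5, 3, 3.5, 4.
g(0) ≈ 1.00000, g(0.5) ≈ 0.54030, g(1) ≈ -0.41615, g(1.5) ≈ -0.98999, g(2) ≈ -0.65364, g(2.5) ≈ 0.28366, g(3) ≈ 0.96017, g(3.5) ≈ 0.75390, g(4) ≈ -0.14550.
Sum = Δs · [g(0) + g(0.5) + g(1) + ...].
Sum ≈ 0.66638.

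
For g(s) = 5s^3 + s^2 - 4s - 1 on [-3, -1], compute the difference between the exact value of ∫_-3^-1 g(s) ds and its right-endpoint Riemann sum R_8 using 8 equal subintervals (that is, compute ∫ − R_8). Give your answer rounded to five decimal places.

Exact integral: ∫_-3^-1 g(s) ds ≈ -77.3333333.
R_8 = -63.6875.
Error ≈ -77.3333333 − (-63.6875) ≈ -13.64583.

-13.64583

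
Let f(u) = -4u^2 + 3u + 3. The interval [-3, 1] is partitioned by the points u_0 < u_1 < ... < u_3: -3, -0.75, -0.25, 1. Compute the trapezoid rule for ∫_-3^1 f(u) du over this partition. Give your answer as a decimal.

-46.3125

Subinterval widths: 2.25, 0.5, 1.25.
f(-3) = -42, f(-0.75) = -1.5, f(-0.25) = 2, f(1) = 2.
On each subinterval the trapezoid contributes (Δu_i/2)·[f(u_{i-1}) + f(u_i)].
Sum = -46.3125.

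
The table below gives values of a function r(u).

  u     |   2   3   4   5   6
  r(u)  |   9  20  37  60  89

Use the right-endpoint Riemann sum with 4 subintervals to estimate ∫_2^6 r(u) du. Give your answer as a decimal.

Δu = 1.
Sum = 1·[20 + 37 + 60 + 89] = 206.

206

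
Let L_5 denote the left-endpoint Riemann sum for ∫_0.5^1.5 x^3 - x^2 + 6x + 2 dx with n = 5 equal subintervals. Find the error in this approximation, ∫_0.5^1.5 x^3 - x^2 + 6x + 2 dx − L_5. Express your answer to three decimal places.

Exact integral: ∫_0.5^1.5 f(x) dx ≈ 8.16667.
L_5 = 7.455.
Error ≈ 8.16667 − 7.455 ≈ 0.712.

0.712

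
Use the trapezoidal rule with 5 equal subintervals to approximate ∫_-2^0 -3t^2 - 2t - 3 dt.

-10.16

Δt = (0 − (-2))/5 = 0.4.
f(-2) = -11, f(-1.6) = -7.48, f(-1.2) = -4.92, f(-0.8) = -3.32, f(-0.4) = -2.68, f(0) = -3.
T_5 = (Δt/2)·[f(t_0) + 2f(t_1) + ... + 2f(t_{4}) + f(t_5)].
Sum = -10.16.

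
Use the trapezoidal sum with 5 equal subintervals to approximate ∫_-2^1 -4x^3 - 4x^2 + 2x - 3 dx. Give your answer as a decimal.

Δx = (1 − (-2))/5 = 0.6.
f(-2) = 9, f(-1.4) = -2.664, f(-0.8) = -5.112, f(-0.2) = -3.528, f(0.4) = -3.096, f(1) = -9.
T_5 = (Δx/2)·[f(x_0) + 2f(x_1) + ... + 2f(x_{4}) + f(x_5)].
Sum = -8.64.

-8.64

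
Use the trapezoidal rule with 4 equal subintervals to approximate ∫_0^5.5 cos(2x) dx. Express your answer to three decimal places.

-0.136

Δx = (5.5 − 0)/4 = 1.375.
f(0) ≈ 1.000, f(1.375) ≈ -0.924, f(2.75) ≈ 0.709, f(4.125) ≈ -0.386, f(5.5) ≈ 0.004.
T_4 = (Δx/2)·[f(x_0) + 2f(x_1) + 2f(x_2) + 2f(x_3) + f(x_4)].
Sum ≈ -0.136.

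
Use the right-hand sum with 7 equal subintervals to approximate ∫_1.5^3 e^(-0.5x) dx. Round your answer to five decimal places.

0.47225

Δx = (3 − 1.5)/7 = 3/14.
Right endpoints: 12/7, 27/14, 15/7, 33/14, 18/7, 39/14, 3.
f(12/7) ≈ 0.42437, f(27/14) ≈ 0.38126, f(15/7) ≈ 0.34252, f(33/14) ≈ 0.30772, f(18/7) ≈ 0.27645, f(39/14) ≈ 0.24836, f(3) ≈ 0.22313.
Sum = Δx · [f(12/7) + f(27/14) + f(15/7) + ...].
Sum ≈ 0.47225.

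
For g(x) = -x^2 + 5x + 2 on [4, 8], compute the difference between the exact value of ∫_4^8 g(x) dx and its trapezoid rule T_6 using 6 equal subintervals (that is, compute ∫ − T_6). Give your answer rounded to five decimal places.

Exact integral: ∫_4^8 g(x) dx ≈ -21.3333333.
T_6 ≈ -21.6296296.
Error ≈ -21.3333333 − (-21.6296296) ≈ 0.29630.

0.29630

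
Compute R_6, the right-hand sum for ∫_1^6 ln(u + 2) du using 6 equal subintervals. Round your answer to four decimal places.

Δu = (6 − 1)/6 = 5/6.
Right endpoints: 11/6, 8/3, 3.5, 13/3, 31/6, 6.
f(11/6) ≈ 1.3437, f(8/3) ≈ 1.5404, f(3.5) ≈ 1.7047, f(13/3) ≈ 1.8458, f(31/6) ≈ 1.9694, f(6) ≈ 2.0794.
Sum = Δu · [f(11/6) + f(8/3) + f(3.5) + ...].
Sum ≈ 8.7364.

8.7364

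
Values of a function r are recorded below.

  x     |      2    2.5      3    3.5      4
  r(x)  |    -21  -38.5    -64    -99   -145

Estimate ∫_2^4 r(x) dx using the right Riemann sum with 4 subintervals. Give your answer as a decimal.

-173.25

Δx = 0.5.
Sum = 0.5·[(-38.5) + (-64) + (-99) + (-145)] = -173.25.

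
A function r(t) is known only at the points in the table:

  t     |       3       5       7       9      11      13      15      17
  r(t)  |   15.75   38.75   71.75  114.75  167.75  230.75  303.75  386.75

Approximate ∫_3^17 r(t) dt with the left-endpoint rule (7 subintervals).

1886.5

Δt = 2.
Sum = 2·[15.75 + 38.75 + 71.75 + 114.75 + 167.75 + 230.75 + 303.75] = 1886.5.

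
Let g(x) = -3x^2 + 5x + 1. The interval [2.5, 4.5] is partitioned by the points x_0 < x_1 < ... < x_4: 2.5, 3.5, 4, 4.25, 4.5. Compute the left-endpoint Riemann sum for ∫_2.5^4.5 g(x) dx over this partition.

-29.109375

Subinterval widths: 1, 0.5, 0.25, 0.25.
Left endpoints: 2.5, 3.5, 4, 4.25.
g(2.5) = -5.25, g(3.5) = -18.25, g(4) = -27, g(4.25) = -31.9375.
Sum = Σ Δx_i · g(x_i).
Sum = -29.109375.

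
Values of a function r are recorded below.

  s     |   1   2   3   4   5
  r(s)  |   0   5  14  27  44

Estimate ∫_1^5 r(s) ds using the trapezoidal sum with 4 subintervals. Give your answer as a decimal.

Δs = 1.
T_4 = (1/2)·[0 + 2·5 + 2·14 + 2·27 + 44] = 68.

68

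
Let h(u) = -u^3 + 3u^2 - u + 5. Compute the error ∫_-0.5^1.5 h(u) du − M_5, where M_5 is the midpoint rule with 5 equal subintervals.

Exact integral: ∫_-0.5^1.5 h(u) du = 11.25.
M_5 = 11.21.
Error = 11.25 − 11.21 = 0.04.

0.04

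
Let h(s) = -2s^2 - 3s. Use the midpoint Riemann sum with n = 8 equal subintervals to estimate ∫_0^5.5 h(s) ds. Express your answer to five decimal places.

-155.85840

Δs = (5.5 − 0)/8 = 0.6875.
Midpoints: 0.34375, 1.03125, 1.71875, 2.40625, 3.09375, 3.78125, 4.46875, 5.15625.
h(0.34375) = -649/512, h(1.03125) = -2673/512, h(1.71875) = -5665/512, h(2.40625) = -9625/512, h(3.09375) = -14553/512, h(3.78125) = -20449/512, h(4.46875) = -27313/512, h(5.15625) = -35145/512.
Sum = Δs · [h(0.34375) + h(1.03125) + h(1.71875) + ...].
Sum ≈ -155.85840.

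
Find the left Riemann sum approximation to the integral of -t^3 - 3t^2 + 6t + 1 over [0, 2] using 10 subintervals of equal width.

Δt = (2 − 0)/10 = 0.2.
Left endpoints: 0, 0.2, 0.4, 0.6, 0.8, 1, 1.2, 1.4, 1.6, 1.8.
f(0) = 1, f(0.2) = 2.072, f(0.4) = 2.856, f(0.6) = 3.304, f(0.8) = 3.368, f(1) = 3, f(1.2) = 2.152, f(1.4) = 0.776, f(1.6) = -1.176, f(1.8) = -3.752.
Sum = Δt · [f(0) + f(0.2) + f(0.4) + ...].
Sum = 2.72.

2.72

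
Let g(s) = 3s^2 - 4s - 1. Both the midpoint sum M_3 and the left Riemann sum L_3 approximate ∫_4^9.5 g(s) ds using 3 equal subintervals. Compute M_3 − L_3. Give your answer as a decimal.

M_3 ≈ 634.753472.
L_3 ≈ 464.597222.
M_3 − L_3 = 170.15625.

170.15625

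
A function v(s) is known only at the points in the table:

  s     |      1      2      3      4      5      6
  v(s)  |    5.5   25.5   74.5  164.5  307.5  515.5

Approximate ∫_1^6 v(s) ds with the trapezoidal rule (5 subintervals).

Δs = 1.
T_5 = (1/2)·[5.5 + 2·25.5 + 2·74.5 + 2·164.5 + 2·307.5 + 515.5] = 832.5.

832.5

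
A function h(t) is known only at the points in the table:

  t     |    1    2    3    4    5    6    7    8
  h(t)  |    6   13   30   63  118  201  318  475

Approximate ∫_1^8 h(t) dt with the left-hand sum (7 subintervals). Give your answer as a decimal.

749

Δt = 1.
Sum = 1·[6 + 13 + 30 + 63 + 118 + 201 + 318] = 749.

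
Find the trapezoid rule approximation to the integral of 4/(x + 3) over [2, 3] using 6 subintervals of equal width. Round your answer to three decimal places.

Δx = (3 − 2)/6 = 1/6.
f(2) = 0.8, f(13/6) = 24/31, f(7/3) = 0.75, f(2.5) = 8/11, f(8/3) = 12/17, f(17/6) = 24/35, f(3) = 2/3.
T_6 = (Δx/2)·[f(x_0) + 2f(x_1) + ... + 2f(x_{5}) + f(x_6)].
Sum ≈ 0.729.

0.729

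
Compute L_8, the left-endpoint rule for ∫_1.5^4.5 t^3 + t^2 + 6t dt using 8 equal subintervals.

Δt = (4.5 − 1.5)/8 = 0.375.
Left endpoints: 1.5, 1.875, 2.25, 2.625, 3, 3.375, 3.75, 4.125.
f(1.5) = 14.625, f(1.875) = 10935/512, f(2.25) = 29.953125, f(2.625) = 20853/512, f(3) = 54, f(3.375) = 35883/512, f(3.75) = 89.296875, f(4.125) = 57321/512.
Sum = Δt · [f(1.5) + f(1.875) + f(2.25) + ...].
Sum = 162.

162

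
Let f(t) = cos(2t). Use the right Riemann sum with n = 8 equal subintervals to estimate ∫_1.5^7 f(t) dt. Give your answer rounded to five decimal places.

0.74293

Δt = (7 − 1.5)/8 = 0.6875.
Right endpoints: 2.1875, 2.875, 3.5625, 4.25, 4.9375, 5.625, 6.3125, 7.
f(2.1875) ≈ -0.33102, f(2.875) ≈ 0.86119, f(3.5625) ≈ 0.66611, f(4.25) ≈ -0.60201, f(4.9375) ≈ -0.90035, f(5.625) ≈ 0.25169, f(6.3125) ≈ 0.99828, f(7) ≈ 0.13674.
Sum = Δt · [f(2.1875) + f(2.875) + f(3.5625) + ...].
Sum ≈ 0.74293.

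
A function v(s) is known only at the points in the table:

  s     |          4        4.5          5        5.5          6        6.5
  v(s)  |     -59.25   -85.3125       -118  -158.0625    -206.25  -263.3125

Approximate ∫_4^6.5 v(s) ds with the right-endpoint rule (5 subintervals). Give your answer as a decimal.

Δs = 0.5.
Sum = 0.5·[(-85.3125) + (-118) + (-158.0625) + (-206.25) + (-263.3125)] = -415.46875.

-415.46875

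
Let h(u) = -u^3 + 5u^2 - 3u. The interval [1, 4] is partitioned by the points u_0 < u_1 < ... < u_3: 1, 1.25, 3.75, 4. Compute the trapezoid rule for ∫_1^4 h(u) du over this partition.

12.2265625

Subinterval widths: 0.25, 2.5, 0.25.
h(1) = 1, h(1.25) = 2.109375, h(3.75) = 6.328125, h(4) = 4.
On each subinterval the trapezoid contributes (Δu_i/2)·[h(u_{i-1}) + h(u_i)].
Sum = 12.2265625.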